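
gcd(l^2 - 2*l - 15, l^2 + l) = 1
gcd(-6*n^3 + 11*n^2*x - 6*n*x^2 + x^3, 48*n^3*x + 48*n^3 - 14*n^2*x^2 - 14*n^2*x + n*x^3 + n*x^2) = 1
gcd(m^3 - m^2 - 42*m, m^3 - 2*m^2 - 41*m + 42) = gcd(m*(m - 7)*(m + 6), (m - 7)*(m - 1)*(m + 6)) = m^2 - m - 42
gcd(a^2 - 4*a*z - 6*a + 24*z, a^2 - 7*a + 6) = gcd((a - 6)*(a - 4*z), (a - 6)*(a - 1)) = a - 6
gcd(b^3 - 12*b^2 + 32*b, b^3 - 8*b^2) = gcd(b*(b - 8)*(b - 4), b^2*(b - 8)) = b^2 - 8*b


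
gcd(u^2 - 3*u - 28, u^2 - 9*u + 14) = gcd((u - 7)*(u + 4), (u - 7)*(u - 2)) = u - 7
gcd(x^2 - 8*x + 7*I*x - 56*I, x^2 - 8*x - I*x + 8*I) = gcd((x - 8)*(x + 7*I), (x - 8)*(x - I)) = x - 8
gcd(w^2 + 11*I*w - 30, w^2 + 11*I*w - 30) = w^2 + 11*I*w - 30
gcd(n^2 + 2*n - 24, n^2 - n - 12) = n - 4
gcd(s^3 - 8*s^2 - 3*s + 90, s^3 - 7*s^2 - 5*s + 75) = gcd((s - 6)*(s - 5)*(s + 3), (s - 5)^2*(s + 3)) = s^2 - 2*s - 15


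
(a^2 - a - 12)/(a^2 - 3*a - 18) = (a - 4)/(a - 6)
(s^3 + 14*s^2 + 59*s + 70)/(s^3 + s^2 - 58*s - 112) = (s + 5)/(s - 8)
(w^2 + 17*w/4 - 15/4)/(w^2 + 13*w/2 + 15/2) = (4*w - 3)/(2*(2*w + 3))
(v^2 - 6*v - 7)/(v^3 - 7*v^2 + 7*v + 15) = (v - 7)/(v^2 - 8*v + 15)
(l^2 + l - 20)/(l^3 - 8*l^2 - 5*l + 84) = (l + 5)/(l^2 - 4*l - 21)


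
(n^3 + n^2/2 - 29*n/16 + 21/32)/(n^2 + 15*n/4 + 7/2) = (8*n^2 - 10*n + 3)/(8*(n + 2))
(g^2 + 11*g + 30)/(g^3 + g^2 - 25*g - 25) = (g + 6)/(g^2 - 4*g - 5)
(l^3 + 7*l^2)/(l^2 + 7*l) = l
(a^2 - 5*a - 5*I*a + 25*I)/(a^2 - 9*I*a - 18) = (-a^2 + 5*a + 5*I*a - 25*I)/(-a^2 + 9*I*a + 18)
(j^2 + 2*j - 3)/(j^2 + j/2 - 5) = 2*(j^2 + 2*j - 3)/(2*j^2 + j - 10)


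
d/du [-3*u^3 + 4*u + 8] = 4 - 9*u^2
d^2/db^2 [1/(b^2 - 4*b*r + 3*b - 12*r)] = 2*(-b^2 + 4*b*r - 3*b + 12*r + (2*b - 4*r + 3)^2)/(b^2 - 4*b*r + 3*b - 12*r)^3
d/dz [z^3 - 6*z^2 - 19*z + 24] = 3*z^2 - 12*z - 19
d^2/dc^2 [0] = 0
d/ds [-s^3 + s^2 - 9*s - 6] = -3*s^2 + 2*s - 9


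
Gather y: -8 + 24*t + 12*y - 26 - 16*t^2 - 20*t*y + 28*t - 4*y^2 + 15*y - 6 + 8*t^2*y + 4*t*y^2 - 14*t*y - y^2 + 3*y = -16*t^2 + 52*t + y^2*(4*t - 5) + y*(8*t^2 - 34*t + 30) - 40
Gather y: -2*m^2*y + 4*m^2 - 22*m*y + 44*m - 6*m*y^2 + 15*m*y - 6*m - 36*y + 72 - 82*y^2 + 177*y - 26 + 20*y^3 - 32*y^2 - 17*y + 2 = 4*m^2 + 38*m + 20*y^3 + y^2*(-6*m - 114) + y*(-2*m^2 - 7*m + 124) + 48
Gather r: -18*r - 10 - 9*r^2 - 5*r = -9*r^2 - 23*r - 10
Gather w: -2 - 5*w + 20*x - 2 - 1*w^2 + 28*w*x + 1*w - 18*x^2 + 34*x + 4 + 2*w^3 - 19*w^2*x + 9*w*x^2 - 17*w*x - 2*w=2*w^3 + w^2*(-19*x - 1) + w*(9*x^2 + 11*x - 6) - 18*x^2 + 54*x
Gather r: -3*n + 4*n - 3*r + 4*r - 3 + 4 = n + r + 1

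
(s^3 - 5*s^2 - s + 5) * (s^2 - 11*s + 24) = s^5 - 16*s^4 + 78*s^3 - 104*s^2 - 79*s + 120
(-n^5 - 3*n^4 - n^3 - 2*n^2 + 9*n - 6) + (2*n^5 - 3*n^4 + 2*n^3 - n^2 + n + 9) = n^5 - 6*n^4 + n^3 - 3*n^2 + 10*n + 3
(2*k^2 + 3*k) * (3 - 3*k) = -6*k^3 - 3*k^2 + 9*k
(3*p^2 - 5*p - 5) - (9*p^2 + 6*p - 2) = -6*p^2 - 11*p - 3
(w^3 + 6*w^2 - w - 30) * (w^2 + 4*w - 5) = w^5 + 10*w^4 + 18*w^3 - 64*w^2 - 115*w + 150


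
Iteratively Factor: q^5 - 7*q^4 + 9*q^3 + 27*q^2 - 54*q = (q + 2)*(q^4 - 9*q^3 + 27*q^2 - 27*q) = q*(q + 2)*(q^3 - 9*q^2 + 27*q - 27) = q*(q - 3)*(q + 2)*(q^2 - 6*q + 9) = q*(q - 3)^2*(q + 2)*(q - 3)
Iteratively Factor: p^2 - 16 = (p - 4)*(p + 4)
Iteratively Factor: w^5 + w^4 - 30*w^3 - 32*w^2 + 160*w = (w)*(w^4 + w^3 - 30*w^2 - 32*w + 160) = w*(w - 2)*(w^3 + 3*w^2 - 24*w - 80) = w*(w - 2)*(w + 4)*(w^2 - w - 20) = w*(w - 2)*(w + 4)^2*(w - 5)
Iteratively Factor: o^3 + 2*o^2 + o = (o)*(o^2 + 2*o + 1) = o*(o + 1)*(o + 1)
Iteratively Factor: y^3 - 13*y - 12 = (y - 4)*(y^2 + 4*y + 3) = (y - 4)*(y + 1)*(y + 3)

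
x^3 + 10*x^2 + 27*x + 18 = (x + 1)*(x + 3)*(x + 6)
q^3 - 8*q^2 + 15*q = q*(q - 5)*(q - 3)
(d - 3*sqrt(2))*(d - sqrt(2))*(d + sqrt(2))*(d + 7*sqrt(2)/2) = d^4 + sqrt(2)*d^3/2 - 23*d^2 - sqrt(2)*d + 42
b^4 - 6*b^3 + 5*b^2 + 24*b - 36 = (b - 3)^2*(b - 2)*(b + 2)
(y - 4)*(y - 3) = y^2 - 7*y + 12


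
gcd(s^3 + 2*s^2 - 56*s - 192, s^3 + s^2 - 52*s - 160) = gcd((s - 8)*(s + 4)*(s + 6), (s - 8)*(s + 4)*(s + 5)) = s^2 - 4*s - 32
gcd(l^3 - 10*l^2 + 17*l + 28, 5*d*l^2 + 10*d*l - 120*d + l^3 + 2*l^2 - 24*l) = l - 4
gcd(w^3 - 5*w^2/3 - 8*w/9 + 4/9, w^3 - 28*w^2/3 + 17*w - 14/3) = w^2 - 7*w/3 + 2/3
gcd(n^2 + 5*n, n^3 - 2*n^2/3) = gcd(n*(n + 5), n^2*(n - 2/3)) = n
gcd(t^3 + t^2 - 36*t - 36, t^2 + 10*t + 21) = 1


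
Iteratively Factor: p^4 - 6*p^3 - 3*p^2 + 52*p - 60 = (p - 2)*(p^3 - 4*p^2 - 11*p + 30) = (p - 2)*(p + 3)*(p^2 - 7*p + 10) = (p - 5)*(p - 2)*(p + 3)*(p - 2)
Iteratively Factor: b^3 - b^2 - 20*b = (b + 4)*(b^2 - 5*b) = (b - 5)*(b + 4)*(b)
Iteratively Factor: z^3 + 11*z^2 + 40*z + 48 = (z + 4)*(z^2 + 7*z + 12) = (z + 4)^2*(z + 3)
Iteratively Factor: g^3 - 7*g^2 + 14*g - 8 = (g - 1)*(g^2 - 6*g + 8) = (g - 2)*(g - 1)*(g - 4)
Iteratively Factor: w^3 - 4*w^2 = (w - 4)*(w^2) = w*(w - 4)*(w)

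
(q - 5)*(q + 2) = q^2 - 3*q - 10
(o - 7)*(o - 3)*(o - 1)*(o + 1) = o^4 - 10*o^3 + 20*o^2 + 10*o - 21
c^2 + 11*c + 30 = (c + 5)*(c + 6)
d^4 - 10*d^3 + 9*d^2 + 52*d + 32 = (d - 8)*(d - 4)*(d + 1)^2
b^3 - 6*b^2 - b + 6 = (b - 6)*(b - 1)*(b + 1)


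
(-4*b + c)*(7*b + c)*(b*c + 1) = -28*b^3*c + 3*b^2*c^2 - 28*b^2 + b*c^3 + 3*b*c + c^2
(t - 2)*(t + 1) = t^2 - t - 2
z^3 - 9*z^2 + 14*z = z*(z - 7)*(z - 2)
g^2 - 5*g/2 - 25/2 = (g - 5)*(g + 5/2)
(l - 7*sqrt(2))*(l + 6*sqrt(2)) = l^2 - sqrt(2)*l - 84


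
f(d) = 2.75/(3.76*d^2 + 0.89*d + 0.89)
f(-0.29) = 2.90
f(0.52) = 1.16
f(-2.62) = 0.11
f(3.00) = 0.07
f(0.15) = 2.48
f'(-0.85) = 1.86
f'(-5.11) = 0.01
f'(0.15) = -4.52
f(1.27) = 0.34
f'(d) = 2.75*(-7.52*d - 0.89)/(3.76*d^2 + 0.89*d + 0.89)^2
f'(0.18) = -4.49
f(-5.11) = 0.03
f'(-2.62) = 0.09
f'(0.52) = -2.35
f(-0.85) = 0.96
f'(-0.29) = 3.95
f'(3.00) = -0.05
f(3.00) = 0.07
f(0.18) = 2.35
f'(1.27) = -0.44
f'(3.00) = -0.05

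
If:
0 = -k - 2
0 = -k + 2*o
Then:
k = -2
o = -1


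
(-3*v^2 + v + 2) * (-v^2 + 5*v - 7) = 3*v^4 - 16*v^3 + 24*v^2 + 3*v - 14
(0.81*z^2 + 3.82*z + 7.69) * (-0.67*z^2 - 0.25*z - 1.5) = -0.5427*z^4 - 2.7619*z^3 - 7.3223*z^2 - 7.6525*z - 11.535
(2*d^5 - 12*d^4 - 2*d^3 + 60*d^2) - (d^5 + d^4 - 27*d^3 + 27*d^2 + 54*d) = d^5 - 13*d^4 + 25*d^3 + 33*d^2 - 54*d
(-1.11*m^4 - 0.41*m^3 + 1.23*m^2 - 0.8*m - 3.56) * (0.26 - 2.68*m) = 2.9748*m^5 + 0.8102*m^4 - 3.403*m^3 + 2.4638*m^2 + 9.3328*m - 0.9256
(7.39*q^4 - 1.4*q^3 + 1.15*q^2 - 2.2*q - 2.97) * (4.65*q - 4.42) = 34.3635*q^5 - 39.1738*q^4 + 11.5355*q^3 - 15.313*q^2 - 4.0865*q + 13.1274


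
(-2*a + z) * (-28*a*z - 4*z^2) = 56*a^2*z - 20*a*z^2 - 4*z^3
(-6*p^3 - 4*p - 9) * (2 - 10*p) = 60*p^4 - 12*p^3 + 40*p^2 + 82*p - 18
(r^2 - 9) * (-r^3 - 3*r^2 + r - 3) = -r^5 - 3*r^4 + 10*r^3 + 24*r^2 - 9*r + 27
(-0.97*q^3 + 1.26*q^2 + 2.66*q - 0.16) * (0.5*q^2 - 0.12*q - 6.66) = -0.485*q^5 + 0.7464*q^4 + 7.639*q^3 - 8.7908*q^2 - 17.6964*q + 1.0656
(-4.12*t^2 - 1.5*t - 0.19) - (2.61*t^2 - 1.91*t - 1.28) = -6.73*t^2 + 0.41*t + 1.09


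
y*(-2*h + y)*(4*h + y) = -8*h^2*y + 2*h*y^2 + y^3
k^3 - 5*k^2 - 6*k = k*(k - 6)*(k + 1)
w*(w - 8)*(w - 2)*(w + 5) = w^4 - 5*w^3 - 34*w^2 + 80*w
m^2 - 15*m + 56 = (m - 8)*(m - 7)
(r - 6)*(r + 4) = r^2 - 2*r - 24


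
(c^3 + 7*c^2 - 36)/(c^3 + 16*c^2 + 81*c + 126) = (c - 2)/(c + 7)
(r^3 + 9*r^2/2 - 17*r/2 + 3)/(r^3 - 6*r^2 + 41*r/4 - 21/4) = 2*(2*r^2 + 11*r - 6)/(4*r^2 - 20*r + 21)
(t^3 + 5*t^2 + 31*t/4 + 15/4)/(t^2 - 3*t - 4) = (t^2 + 4*t + 15/4)/(t - 4)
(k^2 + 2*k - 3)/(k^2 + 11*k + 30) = (k^2 + 2*k - 3)/(k^2 + 11*k + 30)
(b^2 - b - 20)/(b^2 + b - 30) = (b + 4)/(b + 6)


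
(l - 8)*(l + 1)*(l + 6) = l^3 - l^2 - 50*l - 48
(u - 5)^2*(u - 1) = u^3 - 11*u^2 + 35*u - 25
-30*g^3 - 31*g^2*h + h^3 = (-6*g + h)*(g + h)*(5*g + h)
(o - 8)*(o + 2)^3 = o^4 - 2*o^3 - 36*o^2 - 88*o - 64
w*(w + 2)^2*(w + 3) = w^4 + 7*w^3 + 16*w^2 + 12*w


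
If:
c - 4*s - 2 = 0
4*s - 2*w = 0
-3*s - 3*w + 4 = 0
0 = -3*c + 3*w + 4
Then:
No Solution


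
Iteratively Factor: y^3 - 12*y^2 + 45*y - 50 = (y - 5)*(y^2 - 7*y + 10) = (y - 5)*(y - 2)*(y - 5)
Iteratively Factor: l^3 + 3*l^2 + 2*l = (l)*(l^2 + 3*l + 2) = l*(l + 1)*(l + 2)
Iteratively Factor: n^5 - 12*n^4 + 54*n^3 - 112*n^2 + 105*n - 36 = (n - 1)*(n^4 - 11*n^3 + 43*n^2 - 69*n + 36) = (n - 3)*(n - 1)*(n^3 - 8*n^2 + 19*n - 12) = (n - 3)^2*(n - 1)*(n^2 - 5*n + 4) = (n - 3)^2*(n - 1)^2*(n - 4)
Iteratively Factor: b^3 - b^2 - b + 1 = (b - 1)*(b^2 - 1) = (b - 1)^2*(b + 1)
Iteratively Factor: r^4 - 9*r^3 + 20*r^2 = (r - 5)*(r^3 - 4*r^2) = r*(r - 5)*(r^2 - 4*r) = r*(r - 5)*(r - 4)*(r)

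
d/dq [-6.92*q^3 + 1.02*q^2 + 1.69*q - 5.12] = -20.76*q^2 + 2.04*q + 1.69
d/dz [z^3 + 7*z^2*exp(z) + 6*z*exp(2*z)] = 7*z^2*exp(z) + 3*z^2 + 12*z*exp(2*z) + 14*z*exp(z) + 6*exp(2*z)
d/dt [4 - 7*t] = -7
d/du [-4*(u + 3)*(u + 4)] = -8*u - 28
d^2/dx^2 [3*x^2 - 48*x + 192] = 6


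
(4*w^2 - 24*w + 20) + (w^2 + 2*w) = 5*w^2 - 22*w + 20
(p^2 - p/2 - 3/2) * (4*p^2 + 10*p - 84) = 4*p^4 + 8*p^3 - 95*p^2 + 27*p + 126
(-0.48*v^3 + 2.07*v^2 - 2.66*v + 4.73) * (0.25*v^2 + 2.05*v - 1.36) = -0.12*v^5 - 0.4665*v^4 + 4.2313*v^3 - 7.0857*v^2 + 13.3141*v - 6.4328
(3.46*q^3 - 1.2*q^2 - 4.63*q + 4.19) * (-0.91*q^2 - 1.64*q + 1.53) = -3.1486*q^5 - 4.5824*q^4 + 11.4751*q^3 + 1.9443*q^2 - 13.9555*q + 6.4107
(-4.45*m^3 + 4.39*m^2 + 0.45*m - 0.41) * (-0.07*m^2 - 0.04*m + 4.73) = 0.3115*m^5 - 0.1293*m^4 - 21.2556*m^3 + 20.7754*m^2 + 2.1449*m - 1.9393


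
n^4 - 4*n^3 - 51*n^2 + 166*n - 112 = (n - 8)*(n - 2)*(n - 1)*(n + 7)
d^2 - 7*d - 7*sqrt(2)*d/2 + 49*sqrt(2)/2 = (d - 7)*(d - 7*sqrt(2)/2)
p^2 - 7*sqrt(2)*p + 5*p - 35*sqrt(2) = (p + 5)*(p - 7*sqrt(2))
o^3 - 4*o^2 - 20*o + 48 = (o - 6)*(o - 2)*(o + 4)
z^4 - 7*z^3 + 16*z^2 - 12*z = z*(z - 3)*(z - 2)^2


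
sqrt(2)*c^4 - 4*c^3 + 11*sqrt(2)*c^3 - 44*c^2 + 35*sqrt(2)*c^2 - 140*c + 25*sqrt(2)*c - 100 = (c + 5)^2*(c - 2*sqrt(2))*(sqrt(2)*c + sqrt(2))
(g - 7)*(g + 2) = g^2 - 5*g - 14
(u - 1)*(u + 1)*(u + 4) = u^3 + 4*u^2 - u - 4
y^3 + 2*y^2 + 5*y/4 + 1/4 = (y + 1/2)^2*(y + 1)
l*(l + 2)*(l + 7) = l^3 + 9*l^2 + 14*l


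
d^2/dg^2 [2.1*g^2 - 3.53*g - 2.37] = 4.20000000000000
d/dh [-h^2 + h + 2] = 1 - 2*h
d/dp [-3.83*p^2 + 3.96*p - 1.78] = 3.96 - 7.66*p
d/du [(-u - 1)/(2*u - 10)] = 3/(u^2 - 10*u + 25)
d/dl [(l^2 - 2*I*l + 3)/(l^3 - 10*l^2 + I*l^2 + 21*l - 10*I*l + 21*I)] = (-l^2 + 6*I*l + 21 - 30*I)/(l^4 - 20*l^3 + 142*l^2 - 420*l + 441)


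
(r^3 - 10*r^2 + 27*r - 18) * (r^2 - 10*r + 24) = r^5 - 20*r^4 + 151*r^3 - 528*r^2 + 828*r - 432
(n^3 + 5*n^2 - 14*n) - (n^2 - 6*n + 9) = n^3 + 4*n^2 - 8*n - 9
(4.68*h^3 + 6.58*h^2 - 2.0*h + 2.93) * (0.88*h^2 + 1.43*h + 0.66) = 4.1184*h^5 + 12.4828*h^4 + 10.7382*h^3 + 4.0612*h^2 + 2.8699*h + 1.9338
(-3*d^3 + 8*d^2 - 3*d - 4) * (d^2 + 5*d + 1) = -3*d^5 - 7*d^4 + 34*d^3 - 11*d^2 - 23*d - 4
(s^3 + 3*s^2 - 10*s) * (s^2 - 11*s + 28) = s^5 - 8*s^4 - 15*s^3 + 194*s^2 - 280*s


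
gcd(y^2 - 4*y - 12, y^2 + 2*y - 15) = 1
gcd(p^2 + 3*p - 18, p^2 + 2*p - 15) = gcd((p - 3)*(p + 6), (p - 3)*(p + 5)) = p - 3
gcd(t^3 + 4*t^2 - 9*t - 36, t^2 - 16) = t + 4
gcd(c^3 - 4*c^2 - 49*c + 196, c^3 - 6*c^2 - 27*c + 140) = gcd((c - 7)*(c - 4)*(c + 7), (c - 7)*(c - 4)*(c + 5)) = c^2 - 11*c + 28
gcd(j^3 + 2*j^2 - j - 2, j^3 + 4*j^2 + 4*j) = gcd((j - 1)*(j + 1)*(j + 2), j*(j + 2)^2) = j + 2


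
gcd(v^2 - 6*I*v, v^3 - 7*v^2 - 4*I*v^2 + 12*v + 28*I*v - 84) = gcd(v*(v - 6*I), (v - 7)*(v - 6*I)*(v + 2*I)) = v - 6*I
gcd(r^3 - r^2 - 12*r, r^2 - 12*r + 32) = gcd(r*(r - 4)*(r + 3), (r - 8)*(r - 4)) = r - 4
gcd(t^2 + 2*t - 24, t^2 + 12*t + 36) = t + 6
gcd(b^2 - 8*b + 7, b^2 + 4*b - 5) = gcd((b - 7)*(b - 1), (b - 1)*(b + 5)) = b - 1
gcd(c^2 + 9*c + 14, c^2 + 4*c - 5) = 1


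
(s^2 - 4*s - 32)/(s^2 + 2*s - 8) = (s - 8)/(s - 2)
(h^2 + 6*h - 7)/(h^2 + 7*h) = (h - 1)/h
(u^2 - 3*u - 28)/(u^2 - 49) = (u + 4)/(u + 7)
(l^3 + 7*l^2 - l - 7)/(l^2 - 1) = l + 7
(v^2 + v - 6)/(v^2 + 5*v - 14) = (v + 3)/(v + 7)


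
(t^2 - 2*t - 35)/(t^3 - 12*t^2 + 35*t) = (t + 5)/(t*(t - 5))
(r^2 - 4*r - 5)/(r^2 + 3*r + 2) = (r - 5)/(r + 2)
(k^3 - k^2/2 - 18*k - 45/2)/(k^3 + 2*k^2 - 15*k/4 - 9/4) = 2*(2*k^2 - 7*k - 15)/(4*k^2 - 4*k - 3)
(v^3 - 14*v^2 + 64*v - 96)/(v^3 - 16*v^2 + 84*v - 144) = (v - 4)/(v - 6)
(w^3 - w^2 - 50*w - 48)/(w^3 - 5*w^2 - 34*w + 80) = (w^2 + 7*w + 6)/(w^2 + 3*w - 10)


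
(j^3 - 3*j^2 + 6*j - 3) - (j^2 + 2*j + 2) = j^3 - 4*j^2 + 4*j - 5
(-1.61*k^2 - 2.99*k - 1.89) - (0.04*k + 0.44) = -1.61*k^2 - 3.03*k - 2.33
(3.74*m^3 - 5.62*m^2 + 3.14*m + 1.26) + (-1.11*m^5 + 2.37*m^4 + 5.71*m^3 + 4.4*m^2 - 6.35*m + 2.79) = -1.11*m^5 + 2.37*m^4 + 9.45*m^3 - 1.22*m^2 - 3.21*m + 4.05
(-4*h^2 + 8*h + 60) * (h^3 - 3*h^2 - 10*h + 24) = -4*h^5 + 20*h^4 + 76*h^3 - 356*h^2 - 408*h + 1440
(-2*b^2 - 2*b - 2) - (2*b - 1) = -2*b^2 - 4*b - 1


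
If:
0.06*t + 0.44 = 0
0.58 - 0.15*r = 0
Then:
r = 3.87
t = -7.33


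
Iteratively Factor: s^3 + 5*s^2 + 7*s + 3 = (s + 1)*(s^2 + 4*s + 3) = (s + 1)*(s + 3)*(s + 1)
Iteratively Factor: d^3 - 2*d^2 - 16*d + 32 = (d - 2)*(d^2 - 16) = (d - 2)*(d + 4)*(d - 4)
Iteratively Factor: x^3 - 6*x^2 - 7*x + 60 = (x - 5)*(x^2 - x - 12) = (x - 5)*(x - 4)*(x + 3)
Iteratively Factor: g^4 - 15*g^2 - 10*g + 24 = (g - 4)*(g^3 + 4*g^2 + g - 6) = (g - 4)*(g + 2)*(g^2 + 2*g - 3) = (g - 4)*(g - 1)*(g + 2)*(g + 3)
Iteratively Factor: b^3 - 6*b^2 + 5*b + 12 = (b + 1)*(b^2 - 7*b + 12) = (b - 4)*(b + 1)*(b - 3)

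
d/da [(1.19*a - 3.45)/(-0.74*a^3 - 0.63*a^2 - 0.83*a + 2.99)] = (1.7612*a^3 - 6.9093*a^2 - 4.347*a + 0.6946)/(0.5476*a^6 + 0.9324*a^5 + 1.6253*a^4 - 3.3794*a^3 - 3.0785*a^2 - 4.9634*a + 8.9401)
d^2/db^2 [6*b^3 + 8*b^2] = 36*b + 16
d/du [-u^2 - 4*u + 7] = -2*u - 4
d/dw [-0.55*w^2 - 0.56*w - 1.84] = -1.1*w - 0.56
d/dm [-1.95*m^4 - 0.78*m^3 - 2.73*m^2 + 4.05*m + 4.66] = -7.8*m^3 - 2.34*m^2 - 5.46*m + 4.05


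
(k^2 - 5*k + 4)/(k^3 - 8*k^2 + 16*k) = (k - 1)/(k*(k - 4))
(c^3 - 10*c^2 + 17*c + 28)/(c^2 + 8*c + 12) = (c^3 - 10*c^2 + 17*c + 28)/(c^2 + 8*c + 12)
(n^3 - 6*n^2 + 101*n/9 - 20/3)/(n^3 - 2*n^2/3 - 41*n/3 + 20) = (n - 4/3)/(n + 4)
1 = 1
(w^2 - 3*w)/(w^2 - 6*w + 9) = w/(w - 3)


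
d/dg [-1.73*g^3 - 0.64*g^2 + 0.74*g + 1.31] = -5.19*g^2 - 1.28*g + 0.74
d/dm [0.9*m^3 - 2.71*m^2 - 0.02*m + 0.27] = 2.7*m^2 - 5.42*m - 0.02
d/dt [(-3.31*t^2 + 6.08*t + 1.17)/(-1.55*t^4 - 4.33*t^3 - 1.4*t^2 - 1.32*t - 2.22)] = (-10.261*t^5 + 13.9397*t^4 + 59.9068*t^3 + 28.0795*t^2 + 17.9724*t - 11.9532)/(2.4025*t^8 + 13.423*t^7 + 23.0889*t^6 + 16.216*t^5 + 20.2732*t^4 + 22.9212*t^3 + 7.9584*t^2 + 5.8608*t + 4.9284)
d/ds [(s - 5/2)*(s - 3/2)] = 2*s - 4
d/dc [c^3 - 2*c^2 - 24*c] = 3*c^2 - 4*c - 24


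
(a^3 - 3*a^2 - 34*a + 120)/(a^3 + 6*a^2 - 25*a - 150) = (a - 4)/(a + 5)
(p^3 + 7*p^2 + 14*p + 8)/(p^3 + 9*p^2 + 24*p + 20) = (p^2 + 5*p + 4)/(p^2 + 7*p + 10)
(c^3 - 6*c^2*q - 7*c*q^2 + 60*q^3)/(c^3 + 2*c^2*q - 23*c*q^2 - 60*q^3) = (c - 4*q)/(c + 4*q)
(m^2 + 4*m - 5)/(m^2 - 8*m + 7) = (m + 5)/(m - 7)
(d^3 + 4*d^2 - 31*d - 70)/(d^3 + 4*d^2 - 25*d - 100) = (d^2 + 9*d + 14)/(d^2 + 9*d + 20)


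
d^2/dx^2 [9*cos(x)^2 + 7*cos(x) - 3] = -7*cos(x) - 18*cos(2*x)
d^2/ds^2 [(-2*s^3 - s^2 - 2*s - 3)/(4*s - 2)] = (-8*s^3 + 12*s^2 - 6*s - 17)/(8*s^3 - 12*s^2 + 6*s - 1)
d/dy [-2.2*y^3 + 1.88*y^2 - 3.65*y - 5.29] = -6.6*y^2 + 3.76*y - 3.65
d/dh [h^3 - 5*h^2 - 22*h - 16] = 3*h^2 - 10*h - 22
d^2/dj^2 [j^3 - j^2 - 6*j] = 6*j - 2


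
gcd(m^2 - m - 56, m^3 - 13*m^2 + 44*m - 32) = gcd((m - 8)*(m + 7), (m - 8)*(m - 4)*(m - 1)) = m - 8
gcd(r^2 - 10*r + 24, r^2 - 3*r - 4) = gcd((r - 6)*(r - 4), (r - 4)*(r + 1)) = r - 4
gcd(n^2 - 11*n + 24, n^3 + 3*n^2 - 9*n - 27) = n - 3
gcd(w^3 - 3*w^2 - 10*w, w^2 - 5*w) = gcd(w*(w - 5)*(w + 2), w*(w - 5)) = w^2 - 5*w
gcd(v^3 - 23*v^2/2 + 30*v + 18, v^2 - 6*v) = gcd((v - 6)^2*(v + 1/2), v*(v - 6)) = v - 6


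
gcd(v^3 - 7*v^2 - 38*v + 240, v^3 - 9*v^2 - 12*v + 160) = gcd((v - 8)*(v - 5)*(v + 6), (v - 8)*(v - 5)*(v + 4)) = v^2 - 13*v + 40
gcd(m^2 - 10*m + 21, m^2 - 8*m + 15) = m - 3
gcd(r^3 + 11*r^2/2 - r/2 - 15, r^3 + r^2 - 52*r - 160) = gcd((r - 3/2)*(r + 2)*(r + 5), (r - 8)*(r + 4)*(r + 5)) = r + 5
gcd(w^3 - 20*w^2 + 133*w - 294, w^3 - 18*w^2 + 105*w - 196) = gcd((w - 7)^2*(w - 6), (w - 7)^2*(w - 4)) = w^2 - 14*w + 49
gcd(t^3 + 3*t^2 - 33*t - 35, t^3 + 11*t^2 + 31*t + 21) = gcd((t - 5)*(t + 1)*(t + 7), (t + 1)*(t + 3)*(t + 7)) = t^2 + 8*t + 7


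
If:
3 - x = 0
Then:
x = 3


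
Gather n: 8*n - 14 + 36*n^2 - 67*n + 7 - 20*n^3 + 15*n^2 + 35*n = -20*n^3 + 51*n^2 - 24*n - 7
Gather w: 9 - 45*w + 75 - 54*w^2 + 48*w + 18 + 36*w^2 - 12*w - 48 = -18*w^2 - 9*w + 54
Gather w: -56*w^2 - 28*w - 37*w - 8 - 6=-56*w^2 - 65*w - 14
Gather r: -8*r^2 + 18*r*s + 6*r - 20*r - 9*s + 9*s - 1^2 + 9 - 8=-8*r^2 + r*(18*s - 14)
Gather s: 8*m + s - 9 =8*m + s - 9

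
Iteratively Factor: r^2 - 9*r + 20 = (r - 4)*(r - 5)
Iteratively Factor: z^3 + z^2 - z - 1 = (z - 1)*(z^2 + 2*z + 1) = (z - 1)*(z + 1)*(z + 1)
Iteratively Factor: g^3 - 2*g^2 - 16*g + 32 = (g + 4)*(g^2 - 6*g + 8) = (g - 4)*(g + 4)*(g - 2)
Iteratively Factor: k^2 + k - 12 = (k + 4)*(k - 3)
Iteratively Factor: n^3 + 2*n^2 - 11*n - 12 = (n + 4)*(n^2 - 2*n - 3) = (n + 1)*(n + 4)*(n - 3)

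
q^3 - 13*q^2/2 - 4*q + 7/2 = (q - 7)*(q - 1/2)*(q + 1)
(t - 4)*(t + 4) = t^2 - 16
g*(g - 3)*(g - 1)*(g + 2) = g^4 - 2*g^3 - 5*g^2 + 6*g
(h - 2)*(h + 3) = h^2 + h - 6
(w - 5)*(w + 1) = w^2 - 4*w - 5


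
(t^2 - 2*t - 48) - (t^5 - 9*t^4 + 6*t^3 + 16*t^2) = -t^5 + 9*t^4 - 6*t^3 - 15*t^2 - 2*t - 48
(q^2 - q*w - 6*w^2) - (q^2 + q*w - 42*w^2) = -2*q*w + 36*w^2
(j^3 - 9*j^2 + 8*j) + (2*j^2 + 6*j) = j^3 - 7*j^2 + 14*j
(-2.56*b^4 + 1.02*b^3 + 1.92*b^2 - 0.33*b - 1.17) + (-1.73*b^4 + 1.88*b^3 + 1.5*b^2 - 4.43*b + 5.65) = -4.29*b^4 + 2.9*b^3 + 3.42*b^2 - 4.76*b + 4.48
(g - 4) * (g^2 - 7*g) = g^3 - 11*g^2 + 28*g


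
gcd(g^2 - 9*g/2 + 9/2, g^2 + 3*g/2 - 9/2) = g - 3/2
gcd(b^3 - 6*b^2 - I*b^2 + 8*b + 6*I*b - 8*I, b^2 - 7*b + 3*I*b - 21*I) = 1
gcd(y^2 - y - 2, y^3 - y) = y + 1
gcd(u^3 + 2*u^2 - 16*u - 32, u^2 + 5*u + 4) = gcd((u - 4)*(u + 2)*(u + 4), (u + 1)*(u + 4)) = u + 4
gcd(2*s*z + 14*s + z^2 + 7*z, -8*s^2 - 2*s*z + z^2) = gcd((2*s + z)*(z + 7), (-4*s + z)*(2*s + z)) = 2*s + z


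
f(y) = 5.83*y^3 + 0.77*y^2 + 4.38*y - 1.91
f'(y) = 17.49*y^2 + 1.54*y + 4.38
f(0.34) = -0.10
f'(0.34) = 6.93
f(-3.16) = -192.02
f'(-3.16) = 174.16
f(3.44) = 259.59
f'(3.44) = 216.65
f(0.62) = 2.49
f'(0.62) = 12.06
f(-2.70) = -122.87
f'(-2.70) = 127.72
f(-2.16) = -66.53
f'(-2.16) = 82.65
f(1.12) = 12.15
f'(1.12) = 28.04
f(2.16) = 69.90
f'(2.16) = 89.31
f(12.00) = 10235.77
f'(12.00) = 2541.42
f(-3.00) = -165.53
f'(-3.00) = 157.17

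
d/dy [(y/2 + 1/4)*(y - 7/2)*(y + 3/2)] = 3*y^2/2 - 3*y/2 - 25/8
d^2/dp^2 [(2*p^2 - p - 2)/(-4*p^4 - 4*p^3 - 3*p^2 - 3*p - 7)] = 2*(-96*p^8 + 440*p^6 + 708*p^5 + 1152*p^4 + 367*p^3 - 252*p^2 - 177*p - 143)/(64*p^12 + 192*p^11 + 336*p^10 + 496*p^9 + 876*p^8 + 1140*p^7 + 1191*p^6 + 1197*p^5 + 1362*p^4 + 993*p^3 + 630*p^2 + 441*p + 343)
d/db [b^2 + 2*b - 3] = 2*b + 2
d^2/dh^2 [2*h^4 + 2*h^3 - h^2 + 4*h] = 24*h^2 + 12*h - 2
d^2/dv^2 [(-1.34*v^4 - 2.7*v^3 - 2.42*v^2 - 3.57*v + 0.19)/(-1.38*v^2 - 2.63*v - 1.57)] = (5.10379199999999*v^6 + 29.180376*v^5 + 73.03134*v^4 + 110.210644*v^3 + 72.896964*v^2 - 10.614708*v - 19.356772)/(2.628072*v^6 + 15.025716*v^5 + 37.60569*v^4 + 52.380395*v^3 + 42.783285*v^2 + 19.448061*v + 3.869893)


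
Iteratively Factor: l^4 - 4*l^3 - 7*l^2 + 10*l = (l + 2)*(l^3 - 6*l^2 + 5*l) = (l - 1)*(l + 2)*(l^2 - 5*l) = l*(l - 1)*(l + 2)*(l - 5)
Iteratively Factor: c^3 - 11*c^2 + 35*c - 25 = (c - 5)*(c^2 - 6*c + 5) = (c - 5)*(c - 1)*(c - 5)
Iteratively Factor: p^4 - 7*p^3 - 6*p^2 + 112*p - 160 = (p - 4)*(p^3 - 3*p^2 - 18*p + 40) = (p - 4)*(p - 2)*(p^2 - p - 20) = (p - 4)*(p - 2)*(p + 4)*(p - 5)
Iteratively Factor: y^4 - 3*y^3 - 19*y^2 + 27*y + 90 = (y - 5)*(y^3 + 2*y^2 - 9*y - 18) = (y - 5)*(y - 3)*(y^2 + 5*y + 6) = (y - 5)*(y - 3)*(y + 3)*(y + 2)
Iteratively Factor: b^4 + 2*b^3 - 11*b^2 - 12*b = (b + 1)*(b^3 + b^2 - 12*b) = (b - 3)*(b + 1)*(b^2 + 4*b) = (b - 3)*(b + 1)*(b + 4)*(b)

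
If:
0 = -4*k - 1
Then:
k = -1/4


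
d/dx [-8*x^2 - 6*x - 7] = -16*x - 6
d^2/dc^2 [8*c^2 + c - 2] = 16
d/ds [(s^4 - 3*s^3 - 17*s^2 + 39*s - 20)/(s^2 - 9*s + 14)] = 2*(s^5 - 15*s^4 + 55*s^3 - 6*s^2 - 218*s + 183)/(s^4 - 18*s^3 + 109*s^2 - 252*s + 196)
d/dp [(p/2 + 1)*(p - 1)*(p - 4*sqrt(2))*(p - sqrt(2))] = 2*p^3 - 15*sqrt(2)*p^2/2 + 3*p^2/2 - 5*sqrt(2)*p + 6*p + 4 + 5*sqrt(2)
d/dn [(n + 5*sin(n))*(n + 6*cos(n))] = -(n + 5*sin(n))*(6*sin(n) - 1) + (n + 6*cos(n))*(5*cos(n) + 1)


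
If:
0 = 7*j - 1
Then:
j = 1/7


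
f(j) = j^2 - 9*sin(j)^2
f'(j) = 2*j - 18*sin(j)*cos(j)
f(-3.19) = 10.16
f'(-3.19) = -5.51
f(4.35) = 11.05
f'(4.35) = 2.73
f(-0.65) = -2.87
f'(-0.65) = 7.37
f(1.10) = -5.94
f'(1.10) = -5.08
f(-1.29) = -6.64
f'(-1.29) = 2.21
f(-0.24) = -0.45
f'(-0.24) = 3.68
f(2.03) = -3.11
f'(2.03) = 11.21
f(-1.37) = -6.77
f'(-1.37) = 0.78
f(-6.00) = 35.30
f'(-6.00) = -16.83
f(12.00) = 141.41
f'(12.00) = 32.15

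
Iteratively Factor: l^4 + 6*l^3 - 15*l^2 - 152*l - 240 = (l - 5)*(l^3 + 11*l^2 + 40*l + 48) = (l - 5)*(l + 4)*(l^2 + 7*l + 12) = (l - 5)*(l + 4)^2*(l + 3)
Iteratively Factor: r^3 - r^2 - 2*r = (r)*(r^2 - r - 2) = r*(r + 1)*(r - 2)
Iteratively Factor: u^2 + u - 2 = (u - 1)*(u + 2)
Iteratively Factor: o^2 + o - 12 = (o + 4)*(o - 3)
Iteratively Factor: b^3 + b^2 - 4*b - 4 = (b - 2)*(b^2 + 3*b + 2) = (b - 2)*(b + 1)*(b + 2)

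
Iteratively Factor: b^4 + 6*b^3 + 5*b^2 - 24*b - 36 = (b + 3)*(b^3 + 3*b^2 - 4*b - 12) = (b + 3)^2*(b^2 - 4) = (b + 2)*(b + 3)^2*(b - 2)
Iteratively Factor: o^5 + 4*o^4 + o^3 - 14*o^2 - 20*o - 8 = (o + 2)*(o^4 + 2*o^3 - 3*o^2 - 8*o - 4) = (o + 2)^2*(o^3 - 3*o - 2) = (o + 1)*(o + 2)^2*(o^2 - o - 2) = (o + 1)^2*(o + 2)^2*(o - 2)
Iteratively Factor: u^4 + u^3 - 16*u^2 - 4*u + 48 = (u - 3)*(u^3 + 4*u^2 - 4*u - 16) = (u - 3)*(u - 2)*(u^2 + 6*u + 8) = (u - 3)*(u - 2)*(u + 4)*(u + 2)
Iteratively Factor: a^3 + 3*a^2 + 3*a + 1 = (a + 1)*(a^2 + 2*a + 1) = (a + 1)^2*(a + 1)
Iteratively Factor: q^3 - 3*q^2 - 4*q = (q + 1)*(q^2 - 4*q) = q*(q + 1)*(q - 4)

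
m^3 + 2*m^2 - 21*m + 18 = (m - 3)*(m - 1)*(m + 6)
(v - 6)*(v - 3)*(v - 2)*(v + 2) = v^4 - 9*v^3 + 14*v^2 + 36*v - 72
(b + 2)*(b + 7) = b^2 + 9*b + 14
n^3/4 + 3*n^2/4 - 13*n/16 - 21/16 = (n/4 + 1/4)*(n - 3/2)*(n + 7/2)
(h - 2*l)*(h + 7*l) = h^2 + 5*h*l - 14*l^2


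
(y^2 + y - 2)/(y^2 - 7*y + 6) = (y + 2)/(y - 6)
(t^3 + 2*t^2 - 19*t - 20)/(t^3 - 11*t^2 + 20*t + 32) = (t + 5)/(t - 8)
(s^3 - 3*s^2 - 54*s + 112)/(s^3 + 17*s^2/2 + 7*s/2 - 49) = 2*(s - 8)/(2*s + 7)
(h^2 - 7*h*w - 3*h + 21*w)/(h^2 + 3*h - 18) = (h - 7*w)/(h + 6)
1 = 1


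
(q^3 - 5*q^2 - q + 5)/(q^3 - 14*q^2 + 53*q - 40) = (q + 1)/(q - 8)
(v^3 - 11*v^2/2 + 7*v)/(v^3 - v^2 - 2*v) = (v - 7/2)/(v + 1)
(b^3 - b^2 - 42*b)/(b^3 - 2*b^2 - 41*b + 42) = b/(b - 1)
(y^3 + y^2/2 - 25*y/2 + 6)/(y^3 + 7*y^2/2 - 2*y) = (y - 3)/y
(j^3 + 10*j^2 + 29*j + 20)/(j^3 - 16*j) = (j^2 + 6*j + 5)/(j*(j - 4))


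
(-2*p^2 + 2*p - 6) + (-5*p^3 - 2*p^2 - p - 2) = -5*p^3 - 4*p^2 + p - 8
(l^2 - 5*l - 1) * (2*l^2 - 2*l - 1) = 2*l^4 - 12*l^3 + 7*l^2 + 7*l + 1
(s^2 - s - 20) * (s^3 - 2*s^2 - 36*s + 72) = s^5 - 3*s^4 - 54*s^3 + 148*s^2 + 648*s - 1440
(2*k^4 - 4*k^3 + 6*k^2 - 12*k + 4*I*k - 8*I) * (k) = 2*k^5 - 4*k^4 + 6*k^3 - 12*k^2 + 4*I*k^2 - 8*I*k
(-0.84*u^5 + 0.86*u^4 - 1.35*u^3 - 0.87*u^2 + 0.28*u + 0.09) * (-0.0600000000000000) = 0.0504*u^5 - 0.0516*u^4 + 0.081*u^3 + 0.0522*u^2 - 0.0168*u - 0.0054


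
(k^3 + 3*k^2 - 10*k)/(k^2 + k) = (k^2 + 3*k - 10)/(k + 1)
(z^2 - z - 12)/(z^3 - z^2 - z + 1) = (z^2 - z - 12)/(z^3 - z^2 - z + 1)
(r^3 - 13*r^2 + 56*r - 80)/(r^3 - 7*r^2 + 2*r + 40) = (r - 4)/(r + 2)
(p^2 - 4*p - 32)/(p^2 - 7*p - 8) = (p + 4)/(p + 1)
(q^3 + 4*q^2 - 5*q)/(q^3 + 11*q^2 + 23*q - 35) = q/(q + 7)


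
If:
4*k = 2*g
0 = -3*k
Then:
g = 0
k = 0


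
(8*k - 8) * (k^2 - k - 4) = 8*k^3 - 16*k^2 - 24*k + 32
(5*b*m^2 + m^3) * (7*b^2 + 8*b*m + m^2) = 35*b^3*m^2 + 47*b^2*m^3 + 13*b*m^4 + m^5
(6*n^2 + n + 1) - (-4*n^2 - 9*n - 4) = 10*n^2 + 10*n + 5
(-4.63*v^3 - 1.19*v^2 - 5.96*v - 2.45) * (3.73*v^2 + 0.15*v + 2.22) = -17.2699*v^5 - 5.1332*v^4 - 32.6879*v^3 - 12.6743*v^2 - 13.5987*v - 5.439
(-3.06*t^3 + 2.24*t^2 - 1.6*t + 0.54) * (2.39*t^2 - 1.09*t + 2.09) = -7.3134*t^5 + 8.689*t^4 - 12.661*t^3 + 7.7162*t^2 - 3.9326*t + 1.1286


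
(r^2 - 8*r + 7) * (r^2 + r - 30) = r^4 - 7*r^3 - 31*r^2 + 247*r - 210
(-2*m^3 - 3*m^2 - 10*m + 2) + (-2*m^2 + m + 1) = -2*m^3 - 5*m^2 - 9*m + 3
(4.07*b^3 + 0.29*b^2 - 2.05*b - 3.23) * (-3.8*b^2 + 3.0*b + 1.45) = -15.466*b^5 + 11.108*b^4 + 14.5615*b^3 + 6.5445*b^2 - 12.6625*b - 4.6835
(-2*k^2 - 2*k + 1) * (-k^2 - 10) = 2*k^4 + 2*k^3 + 19*k^2 + 20*k - 10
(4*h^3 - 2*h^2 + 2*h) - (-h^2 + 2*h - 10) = 4*h^3 - h^2 + 10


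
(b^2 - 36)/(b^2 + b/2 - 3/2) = 2*(b^2 - 36)/(2*b^2 + b - 3)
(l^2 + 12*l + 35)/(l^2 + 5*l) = (l + 7)/l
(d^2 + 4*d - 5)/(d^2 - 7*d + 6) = (d + 5)/(d - 6)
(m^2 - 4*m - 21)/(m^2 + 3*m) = (m - 7)/m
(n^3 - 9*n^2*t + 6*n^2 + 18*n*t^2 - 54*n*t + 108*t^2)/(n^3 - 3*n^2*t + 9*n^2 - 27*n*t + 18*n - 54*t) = (n - 6*t)/(n + 3)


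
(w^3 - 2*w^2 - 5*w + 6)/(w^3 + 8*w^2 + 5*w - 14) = (w - 3)/(w + 7)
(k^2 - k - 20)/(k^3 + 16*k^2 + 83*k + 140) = (k - 5)/(k^2 + 12*k + 35)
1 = 1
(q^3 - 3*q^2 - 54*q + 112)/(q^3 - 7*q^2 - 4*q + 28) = (q^2 - q - 56)/(q^2 - 5*q - 14)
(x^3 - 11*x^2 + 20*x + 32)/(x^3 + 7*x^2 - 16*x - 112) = (x^2 - 7*x - 8)/(x^2 + 11*x + 28)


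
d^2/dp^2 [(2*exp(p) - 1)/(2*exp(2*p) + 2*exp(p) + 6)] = (2*exp(4*p) - 6*exp(3*p) - 39*exp(2*p) + 5*exp(p) + 21)*exp(p)/(2*(exp(6*p) + 3*exp(5*p) + 12*exp(4*p) + 19*exp(3*p) + 36*exp(2*p) + 27*exp(p) + 27))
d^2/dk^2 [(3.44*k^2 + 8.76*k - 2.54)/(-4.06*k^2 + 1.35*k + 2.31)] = (5.6843418860808e-14*k^4 - 326.501952*k^3 + 57.63576*k^2 - 576.469656*k + 74.82534)/(66.923416*k^6 - 66.75858*k^5 - 92.033298*k^4 + 73.506285*k^3 + 52.363773*k^2 - 21.611205*k - 12.326391)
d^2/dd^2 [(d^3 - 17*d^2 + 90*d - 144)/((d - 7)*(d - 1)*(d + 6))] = 6*(-5*d^6 + 131*d^5 - 1249*d^4 + 4837*d^3 - 5382*d^2 + 3564*d - 43056)/(d^9 - 6*d^8 - 111*d^7 + 610*d^6 + 4047*d^5 - 19914*d^4 - 42965*d^3 + 201222*d^2 - 216972*d + 74088)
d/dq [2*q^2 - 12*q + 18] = 4*q - 12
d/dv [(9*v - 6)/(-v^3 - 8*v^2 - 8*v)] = 6*(3*v^3 + 9*v^2 - 16*v - 8)/(v^2*(v^4 + 16*v^3 + 80*v^2 + 128*v + 64))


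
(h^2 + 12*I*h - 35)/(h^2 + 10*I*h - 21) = (h + 5*I)/(h + 3*I)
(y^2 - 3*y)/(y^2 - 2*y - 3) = y/(y + 1)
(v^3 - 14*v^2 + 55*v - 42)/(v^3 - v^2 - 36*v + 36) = (v - 7)/(v + 6)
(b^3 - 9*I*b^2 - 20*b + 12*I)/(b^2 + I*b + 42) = (b^2 - 3*I*b - 2)/(b + 7*I)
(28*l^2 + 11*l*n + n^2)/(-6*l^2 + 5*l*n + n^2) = (28*l^2 + 11*l*n + n^2)/(-6*l^2 + 5*l*n + n^2)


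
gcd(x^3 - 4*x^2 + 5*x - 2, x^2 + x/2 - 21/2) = 1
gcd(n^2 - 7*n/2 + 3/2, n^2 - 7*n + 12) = n - 3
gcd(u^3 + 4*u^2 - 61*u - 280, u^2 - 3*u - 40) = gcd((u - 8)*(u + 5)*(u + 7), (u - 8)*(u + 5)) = u^2 - 3*u - 40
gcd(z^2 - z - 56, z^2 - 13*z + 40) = z - 8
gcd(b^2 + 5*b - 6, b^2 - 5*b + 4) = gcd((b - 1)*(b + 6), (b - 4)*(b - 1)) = b - 1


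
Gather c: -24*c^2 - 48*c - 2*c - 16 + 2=-24*c^2 - 50*c - 14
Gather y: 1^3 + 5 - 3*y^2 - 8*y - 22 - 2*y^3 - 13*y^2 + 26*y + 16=-2*y^3 - 16*y^2 + 18*y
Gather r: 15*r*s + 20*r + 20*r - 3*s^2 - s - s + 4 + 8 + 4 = r*(15*s + 40) - 3*s^2 - 2*s + 16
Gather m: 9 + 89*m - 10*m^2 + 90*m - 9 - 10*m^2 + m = -20*m^2 + 180*m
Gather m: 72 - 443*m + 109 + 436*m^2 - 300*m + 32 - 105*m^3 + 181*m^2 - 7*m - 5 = -105*m^3 + 617*m^2 - 750*m + 208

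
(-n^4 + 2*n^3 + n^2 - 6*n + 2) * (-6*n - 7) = 6*n^5 - 5*n^4 - 20*n^3 + 29*n^2 + 30*n - 14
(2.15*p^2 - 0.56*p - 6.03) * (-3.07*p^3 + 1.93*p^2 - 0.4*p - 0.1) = -6.6005*p^5 + 5.8687*p^4 + 16.5713*p^3 - 11.6289*p^2 + 2.468*p + 0.603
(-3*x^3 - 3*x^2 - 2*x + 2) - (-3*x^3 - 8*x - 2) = -3*x^2 + 6*x + 4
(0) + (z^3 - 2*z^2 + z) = z^3 - 2*z^2 + z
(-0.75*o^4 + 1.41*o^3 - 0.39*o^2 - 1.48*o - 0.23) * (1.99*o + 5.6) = -1.4925*o^5 - 1.3941*o^4 + 7.1199*o^3 - 5.1292*o^2 - 8.7457*o - 1.288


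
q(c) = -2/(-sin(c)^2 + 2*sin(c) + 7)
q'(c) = -2*(2*sin(c)*cos(c) - 2*cos(c))/(-sin(c)^2 + 2*sin(c) + 7)^2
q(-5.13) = -0.25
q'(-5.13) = 0.00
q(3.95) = -0.40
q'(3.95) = -0.19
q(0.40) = -0.26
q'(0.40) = 0.04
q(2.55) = -0.26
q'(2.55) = -0.02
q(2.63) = -0.26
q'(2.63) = -0.03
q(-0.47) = -0.34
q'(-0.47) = 0.15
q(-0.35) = -0.32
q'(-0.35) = 0.13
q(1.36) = -0.25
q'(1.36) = 0.00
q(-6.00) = -0.27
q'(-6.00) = 0.05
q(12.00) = -0.35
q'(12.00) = 0.16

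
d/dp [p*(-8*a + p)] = -8*a + 2*p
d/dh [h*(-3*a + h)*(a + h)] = -3*a^2 - 4*a*h + 3*h^2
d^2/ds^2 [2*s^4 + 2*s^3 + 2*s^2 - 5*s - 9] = 24*s^2 + 12*s + 4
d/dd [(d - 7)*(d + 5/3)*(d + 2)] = 3*d^2 - 20*d/3 - 67/3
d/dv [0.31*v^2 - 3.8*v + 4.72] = 0.62*v - 3.8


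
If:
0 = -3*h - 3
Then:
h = -1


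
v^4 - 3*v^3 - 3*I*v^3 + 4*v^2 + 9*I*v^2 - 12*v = v*(v - 3)*(v - 4*I)*(v + I)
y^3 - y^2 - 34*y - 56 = (y - 7)*(y + 2)*(y + 4)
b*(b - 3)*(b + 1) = b^3 - 2*b^2 - 3*b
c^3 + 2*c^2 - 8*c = c*(c - 2)*(c + 4)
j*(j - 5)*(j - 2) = j^3 - 7*j^2 + 10*j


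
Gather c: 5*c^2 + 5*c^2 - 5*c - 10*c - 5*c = 10*c^2 - 20*c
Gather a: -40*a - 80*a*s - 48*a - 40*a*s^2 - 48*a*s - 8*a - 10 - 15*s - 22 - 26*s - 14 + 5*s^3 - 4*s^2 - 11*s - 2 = a*(-40*s^2 - 128*s - 96) + 5*s^3 - 4*s^2 - 52*s - 48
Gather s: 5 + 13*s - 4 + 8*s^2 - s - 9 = 8*s^2 + 12*s - 8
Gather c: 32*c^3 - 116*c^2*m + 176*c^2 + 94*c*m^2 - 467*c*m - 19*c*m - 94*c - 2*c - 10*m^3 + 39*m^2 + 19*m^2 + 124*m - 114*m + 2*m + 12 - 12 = 32*c^3 + c^2*(176 - 116*m) + c*(94*m^2 - 486*m - 96) - 10*m^3 + 58*m^2 + 12*m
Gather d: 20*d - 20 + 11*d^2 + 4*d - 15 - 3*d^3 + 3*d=-3*d^3 + 11*d^2 + 27*d - 35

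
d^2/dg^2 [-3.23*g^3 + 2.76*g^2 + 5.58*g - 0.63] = 5.52 - 19.38*g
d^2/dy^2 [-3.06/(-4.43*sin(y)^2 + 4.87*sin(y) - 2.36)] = (-240.208776*sin(y)^4 + 198.050238*sin(y)^3 + 415.706202*sin(y)^2 - 431.269668*sin(y) + 81.164052)/(4.43*sin(y)^2 - 4.87*sin(y) + 2.36)^3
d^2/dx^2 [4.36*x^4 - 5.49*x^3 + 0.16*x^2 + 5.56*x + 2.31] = 52.32*x^2 - 32.94*x + 0.32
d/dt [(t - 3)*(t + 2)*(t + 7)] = 3*t^2 + 12*t - 13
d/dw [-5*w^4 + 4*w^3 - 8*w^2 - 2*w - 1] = -20*w^3 + 12*w^2 - 16*w - 2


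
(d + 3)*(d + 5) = d^2 + 8*d + 15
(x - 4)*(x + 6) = x^2 + 2*x - 24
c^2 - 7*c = c*(c - 7)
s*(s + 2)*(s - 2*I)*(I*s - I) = I*s^4 + 2*s^3 + I*s^3 + 2*s^2 - 2*I*s^2 - 4*s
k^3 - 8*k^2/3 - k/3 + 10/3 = (k - 2)*(k - 5/3)*(k + 1)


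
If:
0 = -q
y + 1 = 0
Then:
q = 0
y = -1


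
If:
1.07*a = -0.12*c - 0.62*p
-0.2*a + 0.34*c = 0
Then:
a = -0.543579164517793*p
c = -0.319752449716349*p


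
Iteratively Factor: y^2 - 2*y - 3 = (y - 3)*(y + 1)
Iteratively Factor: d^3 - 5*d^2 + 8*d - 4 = (d - 2)*(d^2 - 3*d + 2) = (d - 2)^2*(d - 1)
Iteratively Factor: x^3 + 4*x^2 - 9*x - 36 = (x + 4)*(x^2 - 9) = (x - 3)*(x + 4)*(x + 3)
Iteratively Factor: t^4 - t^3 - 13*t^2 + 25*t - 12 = (t - 1)*(t^3 - 13*t + 12) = (t - 1)*(t + 4)*(t^2 - 4*t + 3) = (t - 1)^2*(t + 4)*(t - 3)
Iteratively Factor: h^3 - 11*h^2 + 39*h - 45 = (h - 3)*(h^2 - 8*h + 15) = (h - 5)*(h - 3)*(h - 3)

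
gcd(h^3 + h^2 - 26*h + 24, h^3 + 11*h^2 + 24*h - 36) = h^2 + 5*h - 6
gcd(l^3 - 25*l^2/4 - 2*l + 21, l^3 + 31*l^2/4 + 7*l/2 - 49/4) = l + 7/4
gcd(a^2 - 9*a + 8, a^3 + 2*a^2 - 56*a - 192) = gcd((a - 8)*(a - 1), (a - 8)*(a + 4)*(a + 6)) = a - 8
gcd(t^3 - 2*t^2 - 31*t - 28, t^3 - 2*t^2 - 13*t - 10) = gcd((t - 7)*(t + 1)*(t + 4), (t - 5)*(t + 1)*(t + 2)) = t + 1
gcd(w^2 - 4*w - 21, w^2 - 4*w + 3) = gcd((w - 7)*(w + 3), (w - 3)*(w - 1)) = 1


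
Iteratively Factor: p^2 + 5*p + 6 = (p + 2)*(p + 3)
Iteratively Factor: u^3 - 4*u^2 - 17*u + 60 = (u - 3)*(u^2 - u - 20) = (u - 3)*(u + 4)*(u - 5)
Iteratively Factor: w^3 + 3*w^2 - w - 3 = (w - 1)*(w^2 + 4*w + 3) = (w - 1)*(w + 3)*(w + 1)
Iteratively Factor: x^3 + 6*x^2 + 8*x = (x + 4)*(x^2 + 2*x) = (x + 2)*(x + 4)*(x)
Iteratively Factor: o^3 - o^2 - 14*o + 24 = (o + 4)*(o^2 - 5*o + 6) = (o - 3)*(o + 4)*(o - 2)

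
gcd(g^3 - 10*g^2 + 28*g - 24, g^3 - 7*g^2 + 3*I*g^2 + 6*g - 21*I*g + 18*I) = g - 6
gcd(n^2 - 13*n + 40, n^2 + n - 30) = n - 5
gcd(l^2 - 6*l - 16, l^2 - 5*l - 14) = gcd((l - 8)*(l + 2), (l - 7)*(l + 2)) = l + 2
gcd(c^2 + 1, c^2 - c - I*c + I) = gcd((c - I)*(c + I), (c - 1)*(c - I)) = c - I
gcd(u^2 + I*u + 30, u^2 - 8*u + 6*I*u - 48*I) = u + 6*I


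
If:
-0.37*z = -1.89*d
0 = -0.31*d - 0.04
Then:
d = -0.13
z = -0.66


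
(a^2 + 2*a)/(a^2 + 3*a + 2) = a/(a + 1)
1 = 1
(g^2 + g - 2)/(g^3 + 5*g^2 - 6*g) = (g + 2)/(g*(g + 6))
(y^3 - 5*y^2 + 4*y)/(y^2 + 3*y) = (y^2 - 5*y + 4)/(y + 3)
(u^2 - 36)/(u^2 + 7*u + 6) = (u - 6)/(u + 1)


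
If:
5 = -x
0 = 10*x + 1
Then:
No Solution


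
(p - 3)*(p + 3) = p^2 - 9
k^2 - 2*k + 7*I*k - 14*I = (k - 2)*(k + 7*I)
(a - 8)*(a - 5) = a^2 - 13*a + 40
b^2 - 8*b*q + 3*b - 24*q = (b + 3)*(b - 8*q)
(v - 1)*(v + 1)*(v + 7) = v^3 + 7*v^2 - v - 7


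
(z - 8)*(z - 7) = z^2 - 15*z + 56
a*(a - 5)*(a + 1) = a^3 - 4*a^2 - 5*a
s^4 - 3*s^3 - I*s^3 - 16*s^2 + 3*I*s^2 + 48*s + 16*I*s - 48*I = (s - 4)*(s - 3)*(s + 4)*(s - I)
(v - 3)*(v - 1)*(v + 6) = v^3 + 2*v^2 - 21*v + 18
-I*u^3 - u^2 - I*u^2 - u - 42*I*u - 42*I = (u - 7*I)*(u + 6*I)*(-I*u - I)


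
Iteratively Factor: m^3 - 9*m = (m + 3)*(m^2 - 3*m) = (m - 3)*(m + 3)*(m)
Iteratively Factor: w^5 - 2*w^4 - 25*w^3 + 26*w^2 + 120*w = (w - 5)*(w^4 + 3*w^3 - 10*w^2 - 24*w) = (w - 5)*(w - 3)*(w^3 + 6*w^2 + 8*w) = (w - 5)*(w - 3)*(w + 2)*(w^2 + 4*w) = (w - 5)*(w - 3)*(w + 2)*(w + 4)*(w)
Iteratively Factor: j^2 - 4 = (j - 2)*(j + 2)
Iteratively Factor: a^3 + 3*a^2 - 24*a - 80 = (a - 5)*(a^2 + 8*a + 16) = (a - 5)*(a + 4)*(a + 4)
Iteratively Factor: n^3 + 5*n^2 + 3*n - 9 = (n + 3)*(n^2 + 2*n - 3) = (n - 1)*(n + 3)*(n + 3)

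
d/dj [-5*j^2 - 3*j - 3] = -10*j - 3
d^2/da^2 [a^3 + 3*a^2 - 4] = 6*a + 6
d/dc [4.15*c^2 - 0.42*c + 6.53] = 8.3*c - 0.42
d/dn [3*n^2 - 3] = 6*n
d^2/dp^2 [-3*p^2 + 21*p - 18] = -6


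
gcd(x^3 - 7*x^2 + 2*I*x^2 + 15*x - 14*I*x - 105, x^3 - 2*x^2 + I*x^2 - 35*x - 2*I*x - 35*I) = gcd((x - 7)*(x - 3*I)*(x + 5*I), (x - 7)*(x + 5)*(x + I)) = x - 7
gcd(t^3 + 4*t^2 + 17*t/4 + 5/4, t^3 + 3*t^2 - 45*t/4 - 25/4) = t + 1/2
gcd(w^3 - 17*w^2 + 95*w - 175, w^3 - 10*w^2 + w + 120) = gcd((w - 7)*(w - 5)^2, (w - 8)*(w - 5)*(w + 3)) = w - 5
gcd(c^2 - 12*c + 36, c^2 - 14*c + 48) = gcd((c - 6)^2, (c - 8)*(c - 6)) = c - 6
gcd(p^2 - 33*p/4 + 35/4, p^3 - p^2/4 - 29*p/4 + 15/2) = p - 5/4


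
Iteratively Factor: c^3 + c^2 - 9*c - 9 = (c + 3)*(c^2 - 2*c - 3) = (c - 3)*(c + 3)*(c + 1)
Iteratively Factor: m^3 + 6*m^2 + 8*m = (m + 4)*(m^2 + 2*m) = m*(m + 4)*(m + 2)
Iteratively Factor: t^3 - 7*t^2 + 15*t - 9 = (t - 3)*(t^2 - 4*t + 3) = (t - 3)^2*(t - 1)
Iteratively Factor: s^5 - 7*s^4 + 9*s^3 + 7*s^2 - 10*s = (s)*(s^4 - 7*s^3 + 9*s^2 + 7*s - 10) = s*(s - 1)*(s^3 - 6*s^2 + 3*s + 10) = s*(s - 2)*(s - 1)*(s^2 - 4*s - 5) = s*(s - 5)*(s - 2)*(s - 1)*(s + 1)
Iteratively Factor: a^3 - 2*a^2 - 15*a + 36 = (a - 3)*(a^2 + a - 12) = (a - 3)*(a + 4)*(a - 3)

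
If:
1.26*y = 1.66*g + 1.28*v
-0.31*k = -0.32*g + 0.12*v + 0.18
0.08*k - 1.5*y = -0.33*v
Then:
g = -3.94998100962729*y - 0.152187195534785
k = -6.44140231517413*y - 0.814142047987846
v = 6.1070066218604*y + 0.197367769209175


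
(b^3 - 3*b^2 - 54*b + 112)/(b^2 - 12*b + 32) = (b^2 + 5*b - 14)/(b - 4)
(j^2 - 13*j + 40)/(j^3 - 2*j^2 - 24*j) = (-j^2 + 13*j - 40)/(j*(-j^2 + 2*j + 24))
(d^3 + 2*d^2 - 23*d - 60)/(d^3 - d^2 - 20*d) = (d + 3)/d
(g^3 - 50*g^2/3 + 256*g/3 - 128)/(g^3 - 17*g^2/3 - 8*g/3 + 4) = (3*g^2 - 32*g + 64)/(3*g^2 + g - 2)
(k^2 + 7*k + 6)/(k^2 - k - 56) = (k^2 + 7*k + 6)/(k^2 - k - 56)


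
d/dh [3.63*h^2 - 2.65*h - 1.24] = 7.26*h - 2.65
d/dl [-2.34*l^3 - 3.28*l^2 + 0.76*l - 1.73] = -7.02*l^2 - 6.56*l + 0.76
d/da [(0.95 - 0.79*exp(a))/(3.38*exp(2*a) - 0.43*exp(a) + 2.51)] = (2.6702*exp(2*a) - 6.422*exp(a) - 1.5744)*exp(a)/(11.4244*exp(4*a) - 2.9068*exp(3*a) + 17.1525*exp(2*a) - 2.1586*exp(a) + 6.3001)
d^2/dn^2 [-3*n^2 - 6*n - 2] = -6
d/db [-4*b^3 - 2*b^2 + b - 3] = -12*b^2 - 4*b + 1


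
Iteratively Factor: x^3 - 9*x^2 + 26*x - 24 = (x - 3)*(x^2 - 6*x + 8) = (x - 4)*(x - 3)*(x - 2)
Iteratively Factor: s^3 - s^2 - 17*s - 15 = (s - 5)*(s^2 + 4*s + 3) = (s - 5)*(s + 1)*(s + 3)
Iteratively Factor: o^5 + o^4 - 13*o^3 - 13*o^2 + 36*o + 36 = (o + 1)*(o^4 - 13*o^2 + 36) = (o + 1)*(o + 3)*(o^3 - 3*o^2 - 4*o + 12) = (o - 3)*(o + 1)*(o + 3)*(o^2 - 4) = (o - 3)*(o + 1)*(o + 2)*(o + 3)*(o - 2)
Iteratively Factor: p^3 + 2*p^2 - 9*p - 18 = (p - 3)*(p^2 + 5*p + 6) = (p - 3)*(p + 2)*(p + 3)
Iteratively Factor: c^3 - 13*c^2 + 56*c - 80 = (c - 4)*(c^2 - 9*c + 20) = (c - 5)*(c - 4)*(c - 4)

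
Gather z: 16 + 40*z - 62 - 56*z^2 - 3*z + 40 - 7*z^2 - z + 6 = -63*z^2 + 36*z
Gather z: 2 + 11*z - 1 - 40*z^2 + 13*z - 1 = -40*z^2 + 24*z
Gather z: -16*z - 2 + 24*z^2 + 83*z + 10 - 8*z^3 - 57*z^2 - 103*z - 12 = -8*z^3 - 33*z^2 - 36*z - 4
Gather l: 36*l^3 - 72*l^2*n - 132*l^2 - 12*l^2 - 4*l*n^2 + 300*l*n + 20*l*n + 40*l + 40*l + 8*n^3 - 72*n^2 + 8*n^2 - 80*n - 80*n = 36*l^3 + l^2*(-72*n - 144) + l*(-4*n^2 + 320*n + 80) + 8*n^3 - 64*n^2 - 160*n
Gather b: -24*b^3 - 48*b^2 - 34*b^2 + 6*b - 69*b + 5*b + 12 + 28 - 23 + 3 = -24*b^3 - 82*b^2 - 58*b + 20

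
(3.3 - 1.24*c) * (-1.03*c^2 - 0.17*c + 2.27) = 1.2772*c^3 - 3.1882*c^2 - 3.3758*c + 7.491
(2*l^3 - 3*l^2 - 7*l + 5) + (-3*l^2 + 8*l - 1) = 2*l^3 - 6*l^2 + l + 4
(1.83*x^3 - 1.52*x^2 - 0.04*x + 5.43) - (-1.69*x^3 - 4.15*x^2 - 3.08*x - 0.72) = 3.52*x^3 + 2.63*x^2 + 3.04*x + 6.15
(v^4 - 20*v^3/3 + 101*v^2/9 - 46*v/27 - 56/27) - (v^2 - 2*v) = v^4 - 20*v^3/3 + 92*v^2/9 + 8*v/27 - 56/27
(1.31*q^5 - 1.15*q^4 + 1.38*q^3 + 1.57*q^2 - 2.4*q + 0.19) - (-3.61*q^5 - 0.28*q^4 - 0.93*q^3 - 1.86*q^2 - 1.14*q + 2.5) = 4.92*q^5 - 0.87*q^4 + 2.31*q^3 + 3.43*q^2 - 1.26*q - 2.31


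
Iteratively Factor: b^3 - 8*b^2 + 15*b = (b - 5)*(b^2 - 3*b) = b*(b - 5)*(b - 3)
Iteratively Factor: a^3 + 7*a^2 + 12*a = (a + 4)*(a^2 + 3*a) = a*(a + 4)*(a + 3)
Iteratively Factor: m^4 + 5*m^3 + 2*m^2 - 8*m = (m)*(m^3 + 5*m^2 + 2*m - 8) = m*(m + 4)*(m^2 + m - 2) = m*(m - 1)*(m + 4)*(m + 2)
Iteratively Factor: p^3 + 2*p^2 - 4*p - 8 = (p - 2)*(p^2 + 4*p + 4) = (p - 2)*(p + 2)*(p + 2)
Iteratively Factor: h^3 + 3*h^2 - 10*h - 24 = (h - 3)*(h^2 + 6*h + 8) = (h - 3)*(h + 2)*(h + 4)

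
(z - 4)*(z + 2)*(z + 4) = z^3 + 2*z^2 - 16*z - 32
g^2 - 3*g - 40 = (g - 8)*(g + 5)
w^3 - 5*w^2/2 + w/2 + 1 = (w - 2)*(w - 1)*(w + 1/2)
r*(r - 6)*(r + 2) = r^3 - 4*r^2 - 12*r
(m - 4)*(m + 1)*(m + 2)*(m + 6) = m^4 + 5*m^3 - 16*m^2 - 68*m - 48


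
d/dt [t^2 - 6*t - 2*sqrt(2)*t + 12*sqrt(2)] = 2*t - 6 - 2*sqrt(2)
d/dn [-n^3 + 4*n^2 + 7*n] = -3*n^2 + 8*n + 7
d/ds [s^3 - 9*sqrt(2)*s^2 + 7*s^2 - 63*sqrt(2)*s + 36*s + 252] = 3*s^2 - 18*sqrt(2)*s + 14*s - 63*sqrt(2) + 36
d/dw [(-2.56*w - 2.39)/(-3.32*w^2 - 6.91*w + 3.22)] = (8.4992*w^2 + 17.6896*w - (2.56*w + 2.39)*(6.64*w + 6.91) - 8.2432)/(3.32*w^2 + 6.91*w - 3.22)^2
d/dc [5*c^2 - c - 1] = 10*c - 1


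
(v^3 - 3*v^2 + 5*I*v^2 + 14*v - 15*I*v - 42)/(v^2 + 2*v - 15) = (v^2 + 5*I*v + 14)/(v + 5)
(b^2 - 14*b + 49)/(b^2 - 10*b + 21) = (b - 7)/(b - 3)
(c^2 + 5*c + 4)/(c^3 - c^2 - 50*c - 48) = (c + 4)/(c^2 - 2*c - 48)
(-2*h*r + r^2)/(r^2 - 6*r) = (-2*h + r)/(r - 6)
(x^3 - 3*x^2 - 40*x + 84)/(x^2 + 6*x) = x - 9 + 14/x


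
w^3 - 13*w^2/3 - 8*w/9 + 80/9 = (w - 4)*(w - 5/3)*(w + 4/3)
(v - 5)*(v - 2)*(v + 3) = v^3 - 4*v^2 - 11*v + 30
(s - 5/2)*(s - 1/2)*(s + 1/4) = s^3 - 11*s^2/4 + s/2 + 5/16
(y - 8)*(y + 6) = y^2 - 2*y - 48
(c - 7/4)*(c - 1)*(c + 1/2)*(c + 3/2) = c^4 - 3*c^3/4 - 3*c^2 + 23*c/16 + 21/16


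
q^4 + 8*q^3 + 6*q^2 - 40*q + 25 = (q - 1)^2*(q + 5)^2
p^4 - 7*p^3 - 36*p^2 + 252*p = p*(p - 7)*(p - 6)*(p + 6)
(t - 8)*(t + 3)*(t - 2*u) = t^3 - 2*t^2*u - 5*t^2 + 10*t*u - 24*t + 48*u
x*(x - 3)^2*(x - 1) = x^4 - 7*x^3 + 15*x^2 - 9*x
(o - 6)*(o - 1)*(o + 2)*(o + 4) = o^4 - o^3 - 28*o^2 - 20*o + 48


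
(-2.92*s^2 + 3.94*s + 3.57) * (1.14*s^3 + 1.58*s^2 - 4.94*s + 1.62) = -3.3288*s^5 - 0.122000000000001*s^4 + 24.7198*s^3 - 18.5534*s^2 - 11.253*s + 5.7834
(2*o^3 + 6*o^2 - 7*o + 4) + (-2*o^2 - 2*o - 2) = 2*o^3 + 4*o^2 - 9*o + 2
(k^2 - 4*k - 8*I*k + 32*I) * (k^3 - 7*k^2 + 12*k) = k^5 - 11*k^4 - 8*I*k^4 + 40*k^3 + 88*I*k^3 - 48*k^2 - 320*I*k^2 + 384*I*k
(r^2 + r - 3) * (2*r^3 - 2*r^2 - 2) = 2*r^5 - 8*r^3 + 4*r^2 - 2*r + 6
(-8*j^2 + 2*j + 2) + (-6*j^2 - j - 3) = -14*j^2 + j - 1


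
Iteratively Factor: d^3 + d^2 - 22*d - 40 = (d + 2)*(d^2 - d - 20) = (d - 5)*(d + 2)*(d + 4)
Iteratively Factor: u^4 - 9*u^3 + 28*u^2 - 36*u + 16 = (u - 2)*(u^3 - 7*u^2 + 14*u - 8) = (u - 2)^2*(u^2 - 5*u + 4) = (u - 2)^2*(u - 1)*(u - 4)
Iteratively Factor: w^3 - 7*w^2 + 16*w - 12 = (w - 2)*(w^2 - 5*w + 6) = (w - 3)*(w - 2)*(w - 2)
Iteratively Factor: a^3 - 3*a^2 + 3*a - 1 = (a - 1)*(a^2 - 2*a + 1) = (a - 1)^2*(a - 1)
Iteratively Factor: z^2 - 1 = (z + 1)*(z - 1)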